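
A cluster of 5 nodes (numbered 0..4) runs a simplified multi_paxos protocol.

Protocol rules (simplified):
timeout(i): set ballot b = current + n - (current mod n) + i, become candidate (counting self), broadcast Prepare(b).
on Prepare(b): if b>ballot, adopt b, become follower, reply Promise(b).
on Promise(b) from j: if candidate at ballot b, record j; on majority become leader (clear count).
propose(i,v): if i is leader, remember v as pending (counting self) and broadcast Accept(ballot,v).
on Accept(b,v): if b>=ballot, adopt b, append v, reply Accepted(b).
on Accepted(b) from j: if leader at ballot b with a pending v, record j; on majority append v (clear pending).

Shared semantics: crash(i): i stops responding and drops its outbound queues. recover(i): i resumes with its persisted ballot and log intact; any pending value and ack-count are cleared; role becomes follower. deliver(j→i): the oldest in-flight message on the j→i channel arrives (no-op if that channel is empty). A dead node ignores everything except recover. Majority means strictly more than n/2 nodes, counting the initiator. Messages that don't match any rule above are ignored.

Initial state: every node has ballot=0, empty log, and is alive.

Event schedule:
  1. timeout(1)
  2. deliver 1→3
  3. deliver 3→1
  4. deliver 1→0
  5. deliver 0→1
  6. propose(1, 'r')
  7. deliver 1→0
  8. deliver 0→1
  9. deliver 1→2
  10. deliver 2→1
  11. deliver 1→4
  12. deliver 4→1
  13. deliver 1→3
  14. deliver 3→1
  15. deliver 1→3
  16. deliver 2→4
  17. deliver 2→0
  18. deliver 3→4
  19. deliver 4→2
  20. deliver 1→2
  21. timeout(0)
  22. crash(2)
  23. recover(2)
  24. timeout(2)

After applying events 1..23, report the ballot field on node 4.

6

[1] timeout(1) → N1(cand b6 [-])
[2] deliver 1→3 → N3(foll b6 [-])
[3] deliver 3→1 → ∅
[4] deliver 1→0 → N0(foll b6 [-])
[5] deliver 0→1 → N1(lead b6 [-])
[6] propose(1,'r') → ∅
[7] deliver 1→0 → N0(foll b6 [r])
[8] deliver 0→1 → ∅
[9] deliver 1→2 → N2(foll b6 [-])
[10] deliver 2→1 → ∅
[11] deliver 1→4 → N4(foll b6 [-])
[12] deliver 4→1 → ∅
[13] deliver 1→3 → N3(foll b6 [r])
[14] deliver 3→1 → N1(lead b6 [r])
[15] deliver 1→3 → ∅
[16] deliver 2→4 → ∅
[17] deliver 2→0 → ∅
[18] deliver 3→4 → ∅
[19] deliver 4→2 → ∅
[20] deliver 1→2 → N2(foll b6 [r])
[21] timeout(0) → N0(cand b10 [r])
[22] crash(2) → N2(✗foll b6 [r])
[23] recover(2) → N2(foll b6 [r])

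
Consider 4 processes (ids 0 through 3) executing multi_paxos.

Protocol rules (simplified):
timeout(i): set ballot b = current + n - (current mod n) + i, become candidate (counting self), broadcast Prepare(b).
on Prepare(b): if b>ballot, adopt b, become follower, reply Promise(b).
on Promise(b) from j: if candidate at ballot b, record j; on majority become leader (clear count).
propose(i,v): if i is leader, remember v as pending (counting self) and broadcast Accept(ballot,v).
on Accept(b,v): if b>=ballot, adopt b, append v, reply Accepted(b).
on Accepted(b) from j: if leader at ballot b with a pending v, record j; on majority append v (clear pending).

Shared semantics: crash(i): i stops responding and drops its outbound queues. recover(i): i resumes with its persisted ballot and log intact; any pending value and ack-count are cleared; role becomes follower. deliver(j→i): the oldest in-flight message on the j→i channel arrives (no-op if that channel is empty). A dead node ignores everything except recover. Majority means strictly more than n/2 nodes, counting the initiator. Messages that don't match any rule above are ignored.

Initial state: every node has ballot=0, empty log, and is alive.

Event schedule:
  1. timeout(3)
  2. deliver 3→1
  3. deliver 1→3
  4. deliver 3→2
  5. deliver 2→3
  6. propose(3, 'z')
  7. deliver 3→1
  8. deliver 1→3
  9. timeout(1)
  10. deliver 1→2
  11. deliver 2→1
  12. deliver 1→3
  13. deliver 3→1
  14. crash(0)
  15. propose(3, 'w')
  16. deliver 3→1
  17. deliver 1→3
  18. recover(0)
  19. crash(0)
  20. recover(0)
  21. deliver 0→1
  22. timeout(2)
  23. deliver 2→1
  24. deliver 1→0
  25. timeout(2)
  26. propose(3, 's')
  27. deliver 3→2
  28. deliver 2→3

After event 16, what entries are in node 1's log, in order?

z

step 1 timeout(3): 3={cand,b=7,log=-}
step 2 deliver 3→1: 1={foll,b=7,log=-}
step 3 deliver 1→3: —
step 4 deliver 3→2: 2={foll,b=7,log=-}
step 5 deliver 2→3: 3={lead,b=7,log=-}
step 6 propose(3,'z'): —
step 7 deliver 3→1: 1={foll,b=7,log=z}
step 8 deliver 1→3: —
step 9 timeout(1): 1={cand,b=9,log=z}
step 10 deliver 1→2: 2={foll,b=9,log=-}
step 11 deliver 2→1: —
step 12 deliver 1→3: 3={foll,b=9,log=-}
step 13 deliver 3→1: 1={lead,b=9,log=z}
step 14 crash(0): 0={✗foll,b=0,log=-}
step 15 propose(3,'w'): —
step 16 deliver 3→1: —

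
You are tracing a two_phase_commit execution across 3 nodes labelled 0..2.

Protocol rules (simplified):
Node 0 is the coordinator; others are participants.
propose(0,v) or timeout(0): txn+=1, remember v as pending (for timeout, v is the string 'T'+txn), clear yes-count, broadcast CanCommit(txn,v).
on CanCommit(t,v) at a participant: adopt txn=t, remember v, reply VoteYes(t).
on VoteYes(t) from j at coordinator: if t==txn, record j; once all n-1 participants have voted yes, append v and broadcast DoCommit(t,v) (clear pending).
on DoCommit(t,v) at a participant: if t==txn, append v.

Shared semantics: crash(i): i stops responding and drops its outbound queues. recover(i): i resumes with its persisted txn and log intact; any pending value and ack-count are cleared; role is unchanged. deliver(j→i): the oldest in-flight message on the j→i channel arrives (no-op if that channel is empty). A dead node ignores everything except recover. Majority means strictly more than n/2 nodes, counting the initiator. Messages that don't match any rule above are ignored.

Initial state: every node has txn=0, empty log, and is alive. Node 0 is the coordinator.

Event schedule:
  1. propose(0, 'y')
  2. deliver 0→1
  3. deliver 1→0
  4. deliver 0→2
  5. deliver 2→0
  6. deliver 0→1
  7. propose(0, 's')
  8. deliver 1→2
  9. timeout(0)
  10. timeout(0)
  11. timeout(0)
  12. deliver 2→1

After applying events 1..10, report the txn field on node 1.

e1 propose(0,'y'): 0[coor,t=1,-]
e2 deliver 0→1: 1[part,t=1,-]
e3 deliver 1→0: ·
e4 deliver 0→2: 2[part,t=1,-]
e5 deliver 2→0: 0[coor,t=1,y]
e6 deliver 0→1: 1[part,t=1,y]
e7 propose(0,'s'): 0[coor,t=2,y]
e8 deliver 1→2: ·
e9 timeout(0): 0[coor,t=3,y]
e10 timeout(0): 0[coor,t=4,y]

1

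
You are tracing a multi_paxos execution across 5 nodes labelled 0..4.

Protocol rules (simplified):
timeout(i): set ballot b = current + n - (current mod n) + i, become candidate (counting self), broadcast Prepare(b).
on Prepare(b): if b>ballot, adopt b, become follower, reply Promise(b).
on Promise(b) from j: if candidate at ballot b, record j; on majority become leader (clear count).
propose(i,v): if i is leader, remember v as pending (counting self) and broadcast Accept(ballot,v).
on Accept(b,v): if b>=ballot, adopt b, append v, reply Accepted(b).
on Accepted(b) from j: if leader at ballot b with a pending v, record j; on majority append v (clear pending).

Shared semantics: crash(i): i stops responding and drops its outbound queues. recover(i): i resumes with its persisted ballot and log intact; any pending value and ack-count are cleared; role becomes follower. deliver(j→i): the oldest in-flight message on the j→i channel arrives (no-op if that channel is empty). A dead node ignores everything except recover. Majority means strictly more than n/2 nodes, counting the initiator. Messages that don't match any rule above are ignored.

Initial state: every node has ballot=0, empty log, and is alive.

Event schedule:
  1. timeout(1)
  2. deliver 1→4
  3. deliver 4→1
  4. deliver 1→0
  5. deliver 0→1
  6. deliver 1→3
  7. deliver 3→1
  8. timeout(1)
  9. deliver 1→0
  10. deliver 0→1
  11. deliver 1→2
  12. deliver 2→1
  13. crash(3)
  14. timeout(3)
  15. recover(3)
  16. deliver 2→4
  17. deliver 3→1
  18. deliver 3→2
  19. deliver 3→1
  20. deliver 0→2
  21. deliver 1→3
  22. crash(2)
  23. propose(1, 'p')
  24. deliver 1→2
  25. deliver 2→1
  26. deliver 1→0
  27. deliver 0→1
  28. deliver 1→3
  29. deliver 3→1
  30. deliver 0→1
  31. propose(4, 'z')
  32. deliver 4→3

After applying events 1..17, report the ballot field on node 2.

6

e1 timeout(1): 1[cand,b=6,-]
e2 deliver 1→4: 4[foll,b=6,-]
e3 deliver 4→1: ·
e4 deliver 1→0: 0[foll,b=6,-]
e5 deliver 0→1: 1[lead,b=6,-]
e6 deliver 1→3: 3[foll,b=6,-]
e7 deliver 3→1: ·
e8 timeout(1): 1[cand,b=11,-]
e9 deliver 1→0: 0[foll,b=11,-]
e10 deliver 0→1: ·
e11 deliver 1→2: 2[foll,b=6,-]
e12 deliver 2→1: ·
e13 crash(3): 3[✗foll,b=6,-]
e14 timeout(3): ·
e15 recover(3): 3[foll,b=6,-]
e16 deliver 2→4: ·
e17 deliver 3→1: ·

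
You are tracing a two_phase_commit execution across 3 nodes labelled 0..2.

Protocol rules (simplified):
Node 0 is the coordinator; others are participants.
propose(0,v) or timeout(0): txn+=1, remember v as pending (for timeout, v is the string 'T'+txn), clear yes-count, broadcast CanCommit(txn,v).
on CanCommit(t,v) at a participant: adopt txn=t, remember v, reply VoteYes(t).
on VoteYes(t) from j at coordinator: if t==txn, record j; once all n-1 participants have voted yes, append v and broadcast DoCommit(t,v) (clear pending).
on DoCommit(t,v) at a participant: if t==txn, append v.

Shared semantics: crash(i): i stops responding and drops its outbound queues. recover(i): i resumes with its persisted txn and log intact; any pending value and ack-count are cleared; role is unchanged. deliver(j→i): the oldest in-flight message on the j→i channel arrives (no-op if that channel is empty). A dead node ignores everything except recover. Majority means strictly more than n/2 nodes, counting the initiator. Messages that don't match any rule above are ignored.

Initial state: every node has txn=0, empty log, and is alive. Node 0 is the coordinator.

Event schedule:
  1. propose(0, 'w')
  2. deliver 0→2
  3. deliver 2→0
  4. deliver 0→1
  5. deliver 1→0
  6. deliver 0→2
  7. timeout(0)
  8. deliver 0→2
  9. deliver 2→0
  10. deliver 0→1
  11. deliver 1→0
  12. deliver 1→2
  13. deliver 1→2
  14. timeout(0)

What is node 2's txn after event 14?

2

step 1 propose(0,'w'): 0={coor,t=1,log=-}
step 2 deliver 0→2: 2={part,t=1,log=-}
step 3 deliver 2→0: —
step 4 deliver 0→1: 1={part,t=1,log=-}
step 5 deliver 1→0: 0={coor,t=1,log=w}
step 6 deliver 0→2: 2={part,t=1,log=w}
step 7 timeout(0): 0={coor,t=2,log=w}
step 8 deliver 0→2: 2={part,t=2,log=w}
step 9 deliver 2→0: —
step 10 deliver 0→1: 1={part,t=1,log=w}
step 11 deliver 1→0: —
step 12 deliver 1→2: —
step 13 deliver 1→2: —
step 14 timeout(0): 0={coor,t=3,log=w}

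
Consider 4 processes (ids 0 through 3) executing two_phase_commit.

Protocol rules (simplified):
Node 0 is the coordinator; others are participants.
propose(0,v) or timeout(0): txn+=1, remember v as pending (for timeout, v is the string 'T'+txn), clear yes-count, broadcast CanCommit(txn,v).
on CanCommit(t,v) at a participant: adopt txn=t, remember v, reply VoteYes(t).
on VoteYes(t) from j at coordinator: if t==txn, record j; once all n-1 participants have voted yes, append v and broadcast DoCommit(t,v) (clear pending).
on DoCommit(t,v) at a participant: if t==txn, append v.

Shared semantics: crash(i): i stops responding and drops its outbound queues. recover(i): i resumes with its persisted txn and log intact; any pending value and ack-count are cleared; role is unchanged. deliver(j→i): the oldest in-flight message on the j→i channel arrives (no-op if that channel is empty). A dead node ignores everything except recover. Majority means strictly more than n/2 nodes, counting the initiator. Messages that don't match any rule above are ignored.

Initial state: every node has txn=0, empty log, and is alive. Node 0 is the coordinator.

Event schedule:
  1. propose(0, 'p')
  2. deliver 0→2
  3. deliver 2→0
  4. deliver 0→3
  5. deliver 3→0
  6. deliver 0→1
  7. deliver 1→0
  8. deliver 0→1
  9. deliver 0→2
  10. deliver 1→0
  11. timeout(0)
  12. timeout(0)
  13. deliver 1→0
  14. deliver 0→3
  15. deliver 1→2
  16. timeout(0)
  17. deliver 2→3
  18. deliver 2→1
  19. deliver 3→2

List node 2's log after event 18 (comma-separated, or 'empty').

p

step 1 propose(0,'p'): 0={coor,t=1,log=-}
step 2 deliver 0→2: 2={part,t=1,log=-}
step 3 deliver 2→0: —
step 4 deliver 0→3: 3={part,t=1,log=-}
step 5 deliver 3→0: —
step 6 deliver 0→1: 1={part,t=1,log=-}
step 7 deliver 1→0: 0={coor,t=1,log=p}
step 8 deliver 0→1: 1={part,t=1,log=p}
step 9 deliver 0→2: 2={part,t=1,log=p}
step 10 deliver 1→0: —
step 11 timeout(0): 0={coor,t=2,log=p}
step 12 timeout(0): 0={coor,t=3,log=p}
step 13 deliver 1→0: —
step 14 deliver 0→3: 3={part,t=1,log=p}
step 15 deliver 1→2: —
step 16 timeout(0): 0={coor,t=4,log=p}
step 17 deliver 2→3: —
step 18 deliver 2→1: —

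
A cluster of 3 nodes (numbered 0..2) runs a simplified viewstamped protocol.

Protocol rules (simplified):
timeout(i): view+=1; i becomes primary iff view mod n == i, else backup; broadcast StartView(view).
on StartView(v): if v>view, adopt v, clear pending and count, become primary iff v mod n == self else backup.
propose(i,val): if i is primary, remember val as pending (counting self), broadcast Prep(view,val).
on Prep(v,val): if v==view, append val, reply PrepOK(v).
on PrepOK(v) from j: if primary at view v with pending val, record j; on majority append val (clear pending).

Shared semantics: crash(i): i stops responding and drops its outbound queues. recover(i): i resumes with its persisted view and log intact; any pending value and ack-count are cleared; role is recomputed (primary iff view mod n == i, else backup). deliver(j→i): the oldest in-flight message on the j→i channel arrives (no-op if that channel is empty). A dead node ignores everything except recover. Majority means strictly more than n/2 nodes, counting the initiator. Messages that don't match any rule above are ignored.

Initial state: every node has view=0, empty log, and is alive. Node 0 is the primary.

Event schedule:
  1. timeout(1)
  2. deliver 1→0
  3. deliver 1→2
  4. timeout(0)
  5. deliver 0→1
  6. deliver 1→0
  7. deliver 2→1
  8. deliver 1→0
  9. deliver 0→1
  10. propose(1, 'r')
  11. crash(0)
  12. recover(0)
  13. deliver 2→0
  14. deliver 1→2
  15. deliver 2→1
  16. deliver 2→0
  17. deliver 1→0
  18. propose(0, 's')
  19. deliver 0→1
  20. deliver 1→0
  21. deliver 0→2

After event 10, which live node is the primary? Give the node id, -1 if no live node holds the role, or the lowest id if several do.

after 1 — timeout(1): n1:prim/v1/[-]
after 2 — deliver 1→0: n0:back/v1/[-]
after 3 — deliver 1→2: n2:back/v1/[-]
after 4 — timeout(0): n0:back/v2/[-]
after 5 — deliver 0→1: n1:back/v2/[-]
after 6 — deliver 1→0: ·
after 7 — deliver 2→1: ·
after 8 — deliver 1→0: ·
after 9 — deliver 0→1: ·
after 10 — propose(1,'r'): ·

-1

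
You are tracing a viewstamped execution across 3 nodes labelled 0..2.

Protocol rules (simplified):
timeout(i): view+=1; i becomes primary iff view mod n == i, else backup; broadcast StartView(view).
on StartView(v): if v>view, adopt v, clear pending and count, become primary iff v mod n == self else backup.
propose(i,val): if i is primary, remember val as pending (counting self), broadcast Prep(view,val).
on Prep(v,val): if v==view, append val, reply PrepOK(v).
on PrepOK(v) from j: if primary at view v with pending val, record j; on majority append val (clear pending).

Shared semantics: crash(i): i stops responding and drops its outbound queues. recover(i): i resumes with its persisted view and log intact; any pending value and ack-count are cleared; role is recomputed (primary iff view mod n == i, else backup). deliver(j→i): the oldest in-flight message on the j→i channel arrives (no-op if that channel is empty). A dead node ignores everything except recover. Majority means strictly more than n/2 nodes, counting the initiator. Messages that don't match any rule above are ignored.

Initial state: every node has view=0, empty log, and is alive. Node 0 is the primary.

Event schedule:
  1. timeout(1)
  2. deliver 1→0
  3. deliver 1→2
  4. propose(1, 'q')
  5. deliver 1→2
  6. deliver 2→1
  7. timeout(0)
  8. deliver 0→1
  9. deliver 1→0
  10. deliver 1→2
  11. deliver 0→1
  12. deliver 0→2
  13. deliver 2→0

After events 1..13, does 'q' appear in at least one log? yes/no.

[1] timeout(1) → N1(prim v1 [-])
[2] deliver 1→0 → N0(back v1 [-])
[3] deliver 1→2 → N2(back v1 [-])
[4] propose(1,'q') → ∅
[5] deliver 1→2 → N2(back v1 [q])
[6] deliver 2→1 → N1(prim v1 [q])
[7] timeout(0) → N0(back v2 [-])
[8] deliver 0→1 → N1(back v2 [q])
[9] deliver 1→0 → ∅
[10] deliver 1→2 → ∅
[11] deliver 0→1 → ∅
[12] deliver 0→2 → N2(prim v2 [q])
[13] deliver 2→0 → ∅

yes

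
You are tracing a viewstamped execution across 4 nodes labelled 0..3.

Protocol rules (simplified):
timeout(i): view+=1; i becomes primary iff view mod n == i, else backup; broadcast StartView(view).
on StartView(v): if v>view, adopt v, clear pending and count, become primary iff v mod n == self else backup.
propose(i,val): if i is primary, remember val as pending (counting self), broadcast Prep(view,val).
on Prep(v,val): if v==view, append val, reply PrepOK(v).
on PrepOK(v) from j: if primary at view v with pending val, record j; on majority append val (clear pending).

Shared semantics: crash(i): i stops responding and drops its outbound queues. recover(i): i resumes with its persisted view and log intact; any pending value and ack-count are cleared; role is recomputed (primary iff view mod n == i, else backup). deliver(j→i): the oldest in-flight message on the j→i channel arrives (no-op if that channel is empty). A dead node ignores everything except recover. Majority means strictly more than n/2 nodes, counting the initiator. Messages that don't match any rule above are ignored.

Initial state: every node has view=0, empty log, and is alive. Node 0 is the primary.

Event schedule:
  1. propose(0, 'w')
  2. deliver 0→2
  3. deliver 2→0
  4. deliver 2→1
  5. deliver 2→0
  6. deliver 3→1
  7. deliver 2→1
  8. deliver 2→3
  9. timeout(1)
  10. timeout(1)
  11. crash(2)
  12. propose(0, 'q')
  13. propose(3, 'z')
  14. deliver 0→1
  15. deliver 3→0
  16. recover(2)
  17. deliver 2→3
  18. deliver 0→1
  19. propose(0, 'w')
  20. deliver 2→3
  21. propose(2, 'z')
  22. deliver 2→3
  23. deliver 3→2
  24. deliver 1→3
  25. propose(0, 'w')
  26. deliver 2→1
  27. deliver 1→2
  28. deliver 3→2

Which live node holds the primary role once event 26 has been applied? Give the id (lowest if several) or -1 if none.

0

1. propose(0,'w'):  nop
2. deliver 0→2:  <2:back v0 w>
3. deliver 2→0:  nop
4. deliver 2→1:  nop
5. deliver 2→0:  nop
6. deliver 3→1:  nop
7. deliver 2→1:  nop
8. deliver 2→3:  nop
9. timeout(1):  <1:prim v1 ->
10. timeout(1):  <1:back v2 ->
11. crash(2):  <2:✗back v0 w>
12. propose(0,'q'):  nop
13. propose(3,'z'):  nop
14. deliver 0→1:  nop
15. deliver 3→0:  nop
16. recover(2):  <2:back v0 w>
17. deliver 2→3:  nop
18. deliver 0→1:  nop
19. propose(0,'w'):  nop
20. deliver 2→3:  nop
21. propose(2,'z'):  nop
22. deliver 2→3:  nop
23. deliver 3→2:  nop
24. deliver 1→3:  <3:back v1 ->
25. propose(0,'w'):  nop
26. deliver 2→1:  nop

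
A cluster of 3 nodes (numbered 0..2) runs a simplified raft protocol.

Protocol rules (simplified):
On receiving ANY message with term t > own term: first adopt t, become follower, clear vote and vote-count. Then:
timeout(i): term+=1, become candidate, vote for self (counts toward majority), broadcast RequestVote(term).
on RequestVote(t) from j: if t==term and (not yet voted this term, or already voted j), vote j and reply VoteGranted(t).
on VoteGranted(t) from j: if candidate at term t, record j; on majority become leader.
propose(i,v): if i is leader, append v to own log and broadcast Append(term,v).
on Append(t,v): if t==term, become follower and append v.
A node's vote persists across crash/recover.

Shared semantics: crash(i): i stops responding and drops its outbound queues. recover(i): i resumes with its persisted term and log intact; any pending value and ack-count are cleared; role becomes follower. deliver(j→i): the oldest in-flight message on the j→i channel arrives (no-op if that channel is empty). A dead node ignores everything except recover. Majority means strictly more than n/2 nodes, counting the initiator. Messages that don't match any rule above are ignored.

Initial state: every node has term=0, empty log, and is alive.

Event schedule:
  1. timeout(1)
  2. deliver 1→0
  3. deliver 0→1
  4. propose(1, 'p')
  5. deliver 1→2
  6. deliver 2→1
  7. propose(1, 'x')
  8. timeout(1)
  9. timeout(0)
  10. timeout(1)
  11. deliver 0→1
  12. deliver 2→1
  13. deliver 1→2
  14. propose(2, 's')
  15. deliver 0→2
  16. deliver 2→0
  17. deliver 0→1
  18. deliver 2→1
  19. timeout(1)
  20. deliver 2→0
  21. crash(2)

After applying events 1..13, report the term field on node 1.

3

[1] timeout(1) → N1(cand t1 [-])
[2] deliver 1→0 → N0(foll t1 [-])
[3] deliver 0→1 → N1(lead t1 [-])
[4] propose(1,'p') → N1(lead t1 [p])
[5] deliver 1→2 → N2(foll t1 [-])
[6] deliver 2→1 → ∅
[7] propose(1,'x') → N1(lead t1 [p,x])
[8] timeout(1) → N1(cand t2 [p,x])
[9] timeout(0) → N0(cand t2 [-])
[10] timeout(1) → N1(cand t3 [p,x])
[11] deliver 0→1 → ∅
[12] deliver 2→1 → ∅
[13] deliver 1→2 → N2(foll t1 [p])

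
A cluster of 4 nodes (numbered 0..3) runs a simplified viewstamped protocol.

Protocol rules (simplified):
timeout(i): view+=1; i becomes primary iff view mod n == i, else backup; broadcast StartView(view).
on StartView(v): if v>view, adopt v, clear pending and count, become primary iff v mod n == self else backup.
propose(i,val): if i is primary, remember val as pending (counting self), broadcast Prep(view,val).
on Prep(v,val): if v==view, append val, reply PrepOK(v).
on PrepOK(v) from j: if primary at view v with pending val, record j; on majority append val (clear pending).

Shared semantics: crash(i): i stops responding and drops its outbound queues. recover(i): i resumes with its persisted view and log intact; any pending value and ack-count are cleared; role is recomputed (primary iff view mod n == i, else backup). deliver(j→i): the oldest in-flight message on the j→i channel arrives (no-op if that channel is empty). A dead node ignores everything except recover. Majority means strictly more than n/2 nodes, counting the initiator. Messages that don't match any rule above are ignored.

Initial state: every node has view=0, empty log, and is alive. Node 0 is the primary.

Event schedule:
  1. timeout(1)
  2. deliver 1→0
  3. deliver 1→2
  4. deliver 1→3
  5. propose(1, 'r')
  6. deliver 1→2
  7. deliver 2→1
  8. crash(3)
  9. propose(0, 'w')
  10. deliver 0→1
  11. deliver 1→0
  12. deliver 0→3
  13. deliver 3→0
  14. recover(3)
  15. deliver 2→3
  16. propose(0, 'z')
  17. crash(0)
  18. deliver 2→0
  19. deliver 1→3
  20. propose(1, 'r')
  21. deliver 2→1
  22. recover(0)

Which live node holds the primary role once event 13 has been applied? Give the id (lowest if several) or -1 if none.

after 1 — timeout(1): n1:prim/v1/[-]
after 2 — deliver 1→0: n0:back/v1/[-]
after 3 — deliver 1→2: n2:back/v1/[-]
after 4 — deliver 1→3: n3:back/v1/[-]
after 5 — propose(1,'r'): ·
after 6 — deliver 1→2: n2:back/v1/[r]
after 7 — deliver 2→1: ·
after 8 — crash(3): n3:✗back/v1/[-]
after 9 — propose(0,'w'): ·
after 10 — deliver 0→1: ·
after 11 — deliver 1→0: n0:back/v1/[r]
after 12 — deliver 0→3: ·
after 13 — deliver 3→0: ·

1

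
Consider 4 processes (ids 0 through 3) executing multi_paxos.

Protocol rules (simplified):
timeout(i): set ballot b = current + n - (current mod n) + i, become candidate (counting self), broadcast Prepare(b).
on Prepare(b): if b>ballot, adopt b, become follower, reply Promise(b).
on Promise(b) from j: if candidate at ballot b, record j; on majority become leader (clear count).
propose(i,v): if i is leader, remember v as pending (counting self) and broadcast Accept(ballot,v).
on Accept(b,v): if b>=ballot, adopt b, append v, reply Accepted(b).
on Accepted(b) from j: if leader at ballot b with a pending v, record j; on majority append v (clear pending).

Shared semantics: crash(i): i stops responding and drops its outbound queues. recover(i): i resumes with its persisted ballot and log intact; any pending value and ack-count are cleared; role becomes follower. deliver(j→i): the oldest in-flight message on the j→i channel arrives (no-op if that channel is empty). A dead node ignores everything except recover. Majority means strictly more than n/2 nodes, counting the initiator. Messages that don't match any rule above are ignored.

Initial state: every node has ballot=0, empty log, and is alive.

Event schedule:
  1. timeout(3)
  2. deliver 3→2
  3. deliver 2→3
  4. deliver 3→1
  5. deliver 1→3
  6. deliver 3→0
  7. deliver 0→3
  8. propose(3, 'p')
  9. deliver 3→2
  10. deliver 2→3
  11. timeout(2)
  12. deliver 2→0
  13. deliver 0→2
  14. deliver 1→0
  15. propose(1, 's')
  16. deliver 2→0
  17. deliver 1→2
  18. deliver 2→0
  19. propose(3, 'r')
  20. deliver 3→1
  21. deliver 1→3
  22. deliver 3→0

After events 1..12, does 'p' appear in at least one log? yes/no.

after 1 — timeout(3): n3:cand/b7/[-]
after 2 — deliver 3→2: n2:foll/b7/[-]
after 3 — deliver 2→3: ·
after 4 — deliver 3→1: n1:foll/b7/[-]
after 5 — deliver 1→3: n3:lead/b7/[-]
after 6 — deliver 3→0: n0:foll/b7/[-]
after 7 — deliver 0→3: ·
after 8 — propose(3,'p'): ·
after 9 — deliver 3→2: n2:foll/b7/[p]
after 10 — deliver 2→3: ·
after 11 — timeout(2): n2:cand/b10/[p]
after 12 — deliver 2→0: n0:foll/b10/[-]

yes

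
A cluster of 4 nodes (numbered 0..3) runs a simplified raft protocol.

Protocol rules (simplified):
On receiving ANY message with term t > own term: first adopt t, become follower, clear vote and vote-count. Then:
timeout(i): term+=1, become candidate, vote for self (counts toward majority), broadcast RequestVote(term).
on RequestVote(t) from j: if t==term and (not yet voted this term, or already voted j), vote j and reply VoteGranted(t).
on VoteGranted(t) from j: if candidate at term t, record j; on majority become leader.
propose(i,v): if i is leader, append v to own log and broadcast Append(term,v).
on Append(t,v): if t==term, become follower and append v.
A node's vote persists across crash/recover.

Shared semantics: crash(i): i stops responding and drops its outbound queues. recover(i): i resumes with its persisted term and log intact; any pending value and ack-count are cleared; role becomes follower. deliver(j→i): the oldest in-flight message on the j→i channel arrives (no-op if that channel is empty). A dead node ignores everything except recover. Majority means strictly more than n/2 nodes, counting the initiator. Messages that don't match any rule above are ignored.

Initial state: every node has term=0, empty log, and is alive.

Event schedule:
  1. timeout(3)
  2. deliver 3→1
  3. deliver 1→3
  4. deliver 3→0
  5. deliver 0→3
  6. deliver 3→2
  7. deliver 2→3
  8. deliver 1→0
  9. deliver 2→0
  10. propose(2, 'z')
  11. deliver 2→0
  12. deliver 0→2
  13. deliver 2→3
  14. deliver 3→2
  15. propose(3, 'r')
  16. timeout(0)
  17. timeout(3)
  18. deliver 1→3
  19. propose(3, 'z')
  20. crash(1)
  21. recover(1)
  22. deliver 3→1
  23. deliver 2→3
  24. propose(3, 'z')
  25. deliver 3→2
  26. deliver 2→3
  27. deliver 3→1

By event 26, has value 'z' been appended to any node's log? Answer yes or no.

no

1. timeout(3):  <3:cand t1 ->
2. deliver 3→1:  <1:foll t1 ->
3. deliver 1→3:  nop
4. deliver 3→0:  <0:foll t1 ->
5. deliver 0→3:  <3:lead t1 ->
6. deliver 3→2:  <2:foll t1 ->
7. deliver 2→3:  nop
8. deliver 1→0:  nop
9. deliver 2→0:  nop
10. propose(2,'z'):  nop
11. deliver 2→0:  nop
12. deliver 0→2:  nop
13. deliver 2→3:  nop
14. deliver 3→2:  nop
15. propose(3,'r'):  <3:lead t1 r>
16. timeout(0):  <0:cand t2 ->
17. timeout(3):  <3:cand t2 r>
18. deliver 1→3:  nop
19. propose(3,'z'):  nop
20. crash(1):  <1:✗foll t1 ->
21. recover(1):  <1:foll t1 ->
22. deliver 3→1:  <1:foll t1 r>
23. deliver 2→3:  nop
24. propose(3,'z'):  nop
25. deliver 3→2:  <2:foll t1 r>
26. deliver 2→3:  nop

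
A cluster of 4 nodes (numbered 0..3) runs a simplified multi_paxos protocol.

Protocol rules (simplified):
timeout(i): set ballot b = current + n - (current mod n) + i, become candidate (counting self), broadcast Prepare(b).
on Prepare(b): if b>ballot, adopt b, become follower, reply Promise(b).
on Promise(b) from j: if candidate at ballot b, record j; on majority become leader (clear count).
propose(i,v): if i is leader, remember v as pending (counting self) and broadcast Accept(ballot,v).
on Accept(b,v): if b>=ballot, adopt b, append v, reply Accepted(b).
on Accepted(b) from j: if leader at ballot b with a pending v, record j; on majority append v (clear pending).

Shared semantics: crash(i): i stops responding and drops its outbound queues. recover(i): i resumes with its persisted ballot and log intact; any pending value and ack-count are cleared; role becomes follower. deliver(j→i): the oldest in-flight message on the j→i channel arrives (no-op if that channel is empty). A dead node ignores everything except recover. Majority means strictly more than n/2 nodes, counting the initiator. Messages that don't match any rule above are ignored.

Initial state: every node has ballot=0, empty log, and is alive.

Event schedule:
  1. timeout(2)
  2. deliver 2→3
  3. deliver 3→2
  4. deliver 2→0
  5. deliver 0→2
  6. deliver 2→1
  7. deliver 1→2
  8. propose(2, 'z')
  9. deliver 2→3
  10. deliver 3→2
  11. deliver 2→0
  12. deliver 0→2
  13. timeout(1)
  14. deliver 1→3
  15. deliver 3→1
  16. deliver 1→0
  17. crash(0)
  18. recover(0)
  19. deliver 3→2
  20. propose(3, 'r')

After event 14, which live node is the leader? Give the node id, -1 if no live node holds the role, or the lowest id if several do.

after 1 — timeout(2): n2:cand/b6/[-]
after 2 — deliver 2→3: n3:foll/b6/[-]
after 3 — deliver 3→2: ·
after 4 — deliver 2→0: n0:foll/b6/[-]
after 5 — deliver 0→2: n2:lead/b6/[-]
after 6 — deliver 2→1: n1:foll/b6/[-]
after 7 — deliver 1→2: ·
after 8 — propose(2,'z'): ·
after 9 — deliver 2→3: n3:foll/b6/[z]
after 10 — deliver 3→2: ·
after 11 — deliver 2→0: n0:foll/b6/[z]
after 12 — deliver 0→2: n2:lead/b6/[z]
after 13 — timeout(1): n1:cand/b9/[-]
after 14 — deliver 1→3: n3:foll/b9/[z]

2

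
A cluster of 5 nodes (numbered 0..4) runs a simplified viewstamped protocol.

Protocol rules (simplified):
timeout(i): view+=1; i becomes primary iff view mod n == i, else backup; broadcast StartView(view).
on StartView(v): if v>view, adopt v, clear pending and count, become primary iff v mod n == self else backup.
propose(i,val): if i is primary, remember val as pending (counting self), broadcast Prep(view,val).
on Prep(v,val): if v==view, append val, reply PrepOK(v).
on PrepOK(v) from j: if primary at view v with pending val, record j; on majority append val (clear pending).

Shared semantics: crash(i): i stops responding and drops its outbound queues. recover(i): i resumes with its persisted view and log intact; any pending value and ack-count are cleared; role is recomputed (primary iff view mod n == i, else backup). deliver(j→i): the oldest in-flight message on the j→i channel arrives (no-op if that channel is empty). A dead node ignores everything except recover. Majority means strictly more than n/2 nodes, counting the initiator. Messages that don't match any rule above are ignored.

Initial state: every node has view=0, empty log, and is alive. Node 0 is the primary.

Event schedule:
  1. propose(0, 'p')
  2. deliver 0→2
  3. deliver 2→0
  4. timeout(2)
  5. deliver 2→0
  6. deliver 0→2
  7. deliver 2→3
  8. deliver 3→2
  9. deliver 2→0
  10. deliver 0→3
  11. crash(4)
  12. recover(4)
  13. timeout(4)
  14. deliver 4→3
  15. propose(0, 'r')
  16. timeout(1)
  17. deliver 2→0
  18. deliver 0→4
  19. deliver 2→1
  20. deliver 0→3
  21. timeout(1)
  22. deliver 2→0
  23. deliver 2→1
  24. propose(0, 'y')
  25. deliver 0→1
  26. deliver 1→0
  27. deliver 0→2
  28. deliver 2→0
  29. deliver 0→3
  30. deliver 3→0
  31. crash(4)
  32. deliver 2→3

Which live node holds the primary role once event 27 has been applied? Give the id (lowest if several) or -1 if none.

e1 propose(0,'p'): ·
e2 deliver 0→2: 2[back,v=0,p]
e3 deliver 2→0: ·
e4 timeout(2): 2[back,v=1,p]
e5 deliver 2→0: 0[back,v=1,-]
e6 deliver 0→2: ·
e7 deliver 2→3: 3[back,v=1,-]
e8 deliver 3→2: ·
e9 deliver 2→0: ·
e10 deliver 0→3: ·
e11 crash(4): 4[✗back,v=0,-]
e12 recover(4): 4[back,v=0,-]
e13 timeout(4): 4[back,v=1,-]
e14 deliver 4→3: ·
e15 propose(0,'r'): ·
e16 timeout(1): 1[prim,v=1,-]
e17 deliver 2→0: ·
e18 deliver 0→4: ·
e19 deliver 2→1: ·
e20 deliver 0→3: ·
e21 timeout(1): 1[back,v=2,-]
e22 deliver 2→0: ·
e23 deliver 2→1: ·
e24 propose(0,'y'): ·
e25 deliver 0→1: ·
e26 deliver 1→0: ·
e27 deliver 0→2: ·

-1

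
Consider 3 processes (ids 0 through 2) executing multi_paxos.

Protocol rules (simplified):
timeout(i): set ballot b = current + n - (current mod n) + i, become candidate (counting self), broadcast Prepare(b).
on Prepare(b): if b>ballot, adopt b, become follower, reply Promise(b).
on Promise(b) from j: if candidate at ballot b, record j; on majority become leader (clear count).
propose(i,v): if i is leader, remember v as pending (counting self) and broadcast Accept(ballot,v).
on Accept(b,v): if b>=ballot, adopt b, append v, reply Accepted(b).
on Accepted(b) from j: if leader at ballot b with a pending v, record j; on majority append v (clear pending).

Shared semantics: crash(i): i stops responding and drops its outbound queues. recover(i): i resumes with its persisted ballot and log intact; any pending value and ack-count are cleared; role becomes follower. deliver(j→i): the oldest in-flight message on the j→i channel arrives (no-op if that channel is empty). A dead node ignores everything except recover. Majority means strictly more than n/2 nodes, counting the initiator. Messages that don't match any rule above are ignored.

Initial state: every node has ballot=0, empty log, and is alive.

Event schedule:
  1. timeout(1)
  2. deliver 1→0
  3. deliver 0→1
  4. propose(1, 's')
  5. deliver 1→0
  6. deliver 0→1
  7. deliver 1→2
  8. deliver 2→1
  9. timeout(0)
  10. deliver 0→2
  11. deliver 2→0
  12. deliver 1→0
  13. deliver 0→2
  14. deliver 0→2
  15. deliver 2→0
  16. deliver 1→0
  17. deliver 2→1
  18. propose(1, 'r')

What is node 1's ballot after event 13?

after 1 — timeout(1): n1:cand/b4/[-]
after 2 — deliver 1→0: n0:foll/b4/[-]
after 3 — deliver 0→1: n1:lead/b4/[-]
after 4 — propose(1,'s'): ·
after 5 — deliver 1→0: n0:foll/b4/[s]
after 6 — deliver 0→1: n1:lead/b4/[s]
after 7 — deliver 1→2: n2:foll/b4/[-]
after 8 — deliver 2→1: ·
after 9 — timeout(0): n0:cand/b6/[s]
after 10 — deliver 0→2: n2:foll/b6/[-]
after 11 — deliver 2→0: n0:lead/b6/[s]
after 12 — deliver 1→0: ·
after 13 — deliver 0→2: ·

4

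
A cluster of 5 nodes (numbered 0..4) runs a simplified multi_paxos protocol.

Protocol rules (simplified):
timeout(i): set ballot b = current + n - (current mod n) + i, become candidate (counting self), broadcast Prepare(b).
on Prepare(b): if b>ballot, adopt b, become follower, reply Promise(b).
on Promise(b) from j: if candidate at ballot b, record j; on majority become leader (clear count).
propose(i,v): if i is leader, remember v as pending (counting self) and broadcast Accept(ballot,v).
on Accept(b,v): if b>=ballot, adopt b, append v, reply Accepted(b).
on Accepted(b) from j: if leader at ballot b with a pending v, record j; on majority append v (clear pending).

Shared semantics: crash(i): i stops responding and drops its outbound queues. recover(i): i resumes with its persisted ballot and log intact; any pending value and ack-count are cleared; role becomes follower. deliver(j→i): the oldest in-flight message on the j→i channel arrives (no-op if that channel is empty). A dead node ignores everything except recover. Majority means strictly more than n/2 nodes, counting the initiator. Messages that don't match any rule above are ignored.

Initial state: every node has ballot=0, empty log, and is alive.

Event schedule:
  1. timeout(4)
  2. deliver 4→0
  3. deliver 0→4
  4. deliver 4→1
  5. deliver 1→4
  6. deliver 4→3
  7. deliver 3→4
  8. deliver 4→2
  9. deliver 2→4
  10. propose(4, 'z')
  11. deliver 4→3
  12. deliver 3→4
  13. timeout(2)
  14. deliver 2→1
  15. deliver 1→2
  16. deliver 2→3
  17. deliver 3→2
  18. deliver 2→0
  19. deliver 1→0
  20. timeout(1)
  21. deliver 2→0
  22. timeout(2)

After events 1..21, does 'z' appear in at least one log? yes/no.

yes

step 1 timeout(4): 4={cand,b=9,log=-}
step 2 deliver 4→0: 0={foll,b=9,log=-}
step 3 deliver 0→4: —
step 4 deliver 4→1: 1={foll,b=9,log=-}
step 5 deliver 1→4: 4={lead,b=9,log=-}
step 6 deliver 4→3: 3={foll,b=9,log=-}
step 7 deliver 3→4: —
step 8 deliver 4→2: 2={foll,b=9,log=-}
step 9 deliver 2→4: —
step 10 propose(4,'z'): —
step 11 deliver 4→3: 3={foll,b=9,log=z}
step 12 deliver 3→4: —
step 13 timeout(2): 2={cand,b=12,log=-}
step 14 deliver 2→1: 1={foll,b=12,log=-}
step 15 deliver 1→2: —
step 16 deliver 2→3: 3={foll,b=12,log=z}
step 17 deliver 3→2: 2={lead,b=12,log=-}
step 18 deliver 2→0: 0={foll,b=12,log=-}
step 19 deliver 1→0: —
step 20 timeout(1): 1={cand,b=16,log=-}
step 21 deliver 2→0: —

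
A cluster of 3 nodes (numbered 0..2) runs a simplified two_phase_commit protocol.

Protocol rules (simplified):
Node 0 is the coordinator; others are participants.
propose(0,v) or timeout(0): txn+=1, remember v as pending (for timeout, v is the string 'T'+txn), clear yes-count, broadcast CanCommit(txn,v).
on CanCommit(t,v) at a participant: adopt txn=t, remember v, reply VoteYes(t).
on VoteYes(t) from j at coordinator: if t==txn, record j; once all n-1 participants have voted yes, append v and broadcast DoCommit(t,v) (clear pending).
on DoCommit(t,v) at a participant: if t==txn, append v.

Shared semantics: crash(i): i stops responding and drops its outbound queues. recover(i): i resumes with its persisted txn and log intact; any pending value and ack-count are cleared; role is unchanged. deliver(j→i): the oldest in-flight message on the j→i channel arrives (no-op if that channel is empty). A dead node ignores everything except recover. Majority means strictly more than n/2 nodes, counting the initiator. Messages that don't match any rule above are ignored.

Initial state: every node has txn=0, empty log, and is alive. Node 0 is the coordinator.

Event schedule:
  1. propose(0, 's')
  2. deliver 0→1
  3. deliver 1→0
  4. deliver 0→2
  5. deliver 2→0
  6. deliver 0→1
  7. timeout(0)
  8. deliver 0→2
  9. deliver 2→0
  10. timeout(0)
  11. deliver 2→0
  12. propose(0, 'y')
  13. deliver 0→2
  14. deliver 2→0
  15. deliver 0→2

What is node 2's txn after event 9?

e1 propose(0,'s'): 0[coor,t=1,-]
e2 deliver 0→1: 1[part,t=1,-]
e3 deliver 1→0: ·
e4 deliver 0→2: 2[part,t=1,-]
e5 deliver 2→0: 0[coor,t=1,s]
e6 deliver 0→1: 1[part,t=1,s]
e7 timeout(0): 0[coor,t=2,s]
e8 deliver 0→2: 2[part,t=1,s]
e9 deliver 2→0: ·

1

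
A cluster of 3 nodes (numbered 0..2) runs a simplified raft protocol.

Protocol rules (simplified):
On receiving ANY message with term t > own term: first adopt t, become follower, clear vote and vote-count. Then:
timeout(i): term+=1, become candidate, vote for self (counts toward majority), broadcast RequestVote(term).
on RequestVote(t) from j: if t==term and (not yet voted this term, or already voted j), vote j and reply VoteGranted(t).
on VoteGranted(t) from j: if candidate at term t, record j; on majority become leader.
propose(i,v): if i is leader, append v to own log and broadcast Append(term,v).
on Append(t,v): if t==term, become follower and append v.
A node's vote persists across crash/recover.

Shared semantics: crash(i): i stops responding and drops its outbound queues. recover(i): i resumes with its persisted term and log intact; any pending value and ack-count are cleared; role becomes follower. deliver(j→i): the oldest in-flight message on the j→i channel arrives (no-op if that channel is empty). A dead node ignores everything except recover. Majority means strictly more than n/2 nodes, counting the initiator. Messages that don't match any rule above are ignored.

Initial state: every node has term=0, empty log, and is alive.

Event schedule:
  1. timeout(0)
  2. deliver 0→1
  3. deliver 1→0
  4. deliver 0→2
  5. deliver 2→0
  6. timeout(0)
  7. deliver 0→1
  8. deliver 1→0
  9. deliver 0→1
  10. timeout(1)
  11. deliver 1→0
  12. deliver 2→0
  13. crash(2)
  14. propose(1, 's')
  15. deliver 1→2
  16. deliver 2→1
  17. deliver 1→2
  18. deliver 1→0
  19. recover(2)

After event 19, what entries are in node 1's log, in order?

after 1 — timeout(0): n0:cand/t1/[-]
after 2 — deliver 0→1: n1:foll/t1/[-]
after 3 — deliver 1→0: n0:lead/t1/[-]
after 4 — deliver 0→2: n2:foll/t1/[-]
after 5 — deliver 2→0: ·
after 6 — timeout(0): n0:cand/t2/[-]
after 7 — deliver 0→1: n1:foll/t2/[-]
after 8 — deliver 1→0: n0:lead/t2/[-]
after 9 — deliver 0→1: ·
after 10 — timeout(1): n1:cand/t3/[-]
after 11 — deliver 1→0: n0:foll/t3/[-]
after 12 — deliver 2→0: ·
after 13 — crash(2): n2:✗foll/t1/[-]
after 14 — propose(1,'s'): ·
after 15 — deliver 1→2: ·
after 16 — deliver 2→1: ·
after 17 — deliver 1→2: ·
after 18 — deliver 1→0: ·
after 19 — recover(2): n2:foll/t1/[-]

empty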